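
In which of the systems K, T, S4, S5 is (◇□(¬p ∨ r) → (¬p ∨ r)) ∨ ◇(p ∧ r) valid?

S5

S5-tableau for the negation ¬((◇□(¬p ∨ r) → (¬p ∨ r)) ∨ ◇(p ∧ r)):
1. ¬((◇□(¬p ∨ r) → (¬p ∨ r)) ∨ ◇(p ∧ r)), u
2. ¬(◇□(¬p ∨ r) → (¬p ∨ r)), u   [¬∨-rule on 1]
3. ¬◇(p ∧ r), u   [¬∨-rule on 1]
4. ◇□(¬p ∨ r), u   [¬→-rule on 2]
5. ¬(¬p ∨ r), u   [¬→-rule on 2]
6. p, u   [¬∨-rule on 5]
7. ¬r, u   [¬∨-rule on 5]
8. ¬(p ∧ r), u   [¬◇-rule on 3 via uRu]
9. □(¬p ∨ r), v   [◇-rule on 4: fresh world v, uRv]
10. ¬(p ∧ r), v   [¬◇-rule on 3 via uRv]
11. ¬p ∨ r, u   [□-rule on 9 via vRu]
12. ¬p ∨ r, v   [□-rule on 9 via vRv]
13. ¬r, v   [¬∧-rule on 10 (branches; this branch)]
14. r, u   [∨-rule on 11 (branches; this branch)]
Accessibility: uRu, uRv, vRu, vRv
Branch closes: r and ¬r both at u.
Every branch closes (one shown): valid in S5.
S4-tableau for the negation ¬((◇□(¬p ∨ r) → (¬p ∨ r)) ∨ ◇(p ∧ r)):
1. ¬((◇□(¬p ∨ r) → (¬p ∨ r)) ∨ ◇(p ∧ r)), u
2. ¬(◇□(¬p ∨ r) → (¬p ∨ r)), u   [¬∨-rule on 1]
3. ¬◇(p ∧ r), u   [¬∨-rule on 1]
4. ◇□(¬p ∨ r), u   [¬→-rule on 2]
5. ¬(¬p ∨ r), u   [¬→-rule on 2]
6. p, u   [¬∨-rule on 5]
7. ¬r, u   [¬∨-rule on 5]
8. ¬(p ∧ r), u   [¬◇-rule on 3 via uRu]
9. □(¬p ∨ r), v   [◇-rule on 4: fresh world v, uRv]
10. ¬(p ∧ r), v   [¬◇-rule on 3 via uRv]
11. ¬p ∨ r, v   [□-rule on 9 via vRv]
12. ¬r, v   [¬∧-rule on 10 (branches; this branch)]
13. ¬p, v   [∨-rule on 11 (branches; this branch)]
Accessibility: uRu, uRv, vRv
Complete open branch: countermodel on an S4-frame, so not valid in S4, nor in K, T (the same frame is also a K-frame and a T-frame).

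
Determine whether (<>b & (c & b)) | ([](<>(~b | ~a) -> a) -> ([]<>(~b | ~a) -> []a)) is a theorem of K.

Valid

Tableau for the negation ~((<>b & (c & b)) | ([](<>(~b | ~a) -> a) -> ([]<>(~b | ~a) -> []a))):
1. ~((<>b & (c & b)) | ([](<>(~b | ~a) -> a) -> ([]<>(~b | ~a) -> []a))), u
2. ~(<>b & (c & b)), u
3. ~([](<>(~b | ~a) -> a) -> ([]<>(~b | ~a) -> []a)), u
4. [](<>(~b | ~a) -> a), u
5. ~([]<>(~b | ~a) -> []a), u
6. []<>(~b | ~a), u
7. ~[]a, u
8. ~(c & b), u
9. ~b, u
10. ~a, v
11. <>(~b | ~a) -> a, v
12. <>(~b | ~a), v
13. ~<>(~b | ~a), v
14. ~b | ~a, w
15. ~(~b | ~a), w
16. b, w
17. a, w
18. ~a, w
Accessibility: uRv, vRw
Branch closes: a and ~a both at w.
Every branch of the negation's tableau closes; the branch above is one of them.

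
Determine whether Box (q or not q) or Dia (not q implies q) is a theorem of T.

Tableau for the negation not (Box (q or not q) or Dia (not q implies q)):
1. not (Box (q or not q) or Dia (not q implies q)), u
2. not Box (q or not q), u   [neg-or-rule on 1]
3. not Dia (not q implies q), u   [neg-or-rule on 1]
4. not (not q implies q), u   [neg-Dia-rule on 3 via uRu]
5. not q, u   [neg-implies-rule on 4]
6. not (q or not q), v   [neg-Box-rule on 2: fresh world v, uRv]
7. not q, v   [neg-or-rule on 6]
8. q, v   [neg-or-rule on 6]
Accessibility: uRu, uRv, vRv
Branch closes: q and not q both at v.
Every branch of the negation's tableau closes; the branch above is one of them.

Yes, valid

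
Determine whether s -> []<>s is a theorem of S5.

Valid

Tableau for the negation ~(s -> []<>s):
1. ~(s -> []<>s), u
2. s, u   [~->-rule on 1]
3. ~[]<>s, u   [~->-rule on 1]
4. ~<>s, v   [~[]-rule on 3: fresh world v, uRv]
5. ~s, u   [~<>-rule on 4 via vRu]
Accessibility: uRu, uRv, vRu, vRv
Branch closes: s and ~s both at u.
All branches of the negation close; one closing branch shown above.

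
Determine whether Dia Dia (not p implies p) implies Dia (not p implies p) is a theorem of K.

Tableau for the negation not (Dia Dia (not p implies p) implies Dia (not p implies p)):
1. not (Dia Dia (not p implies p) implies Dia (not p implies p)), u
2. Dia Dia (not p implies p), u
3. not Dia (not p implies p), u
4. Dia (not p implies p), v
5. not (not p implies p), v
6. not p, v
7. not p implies p, w
8. p, w
Accessibility: uRv, vRw
The negation has an open branch (countermodel exists).

No, not valid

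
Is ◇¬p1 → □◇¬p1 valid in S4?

Not valid

Tableau for the negation ¬(◇¬p1 → □◇¬p1):
1. ¬(◇¬p1 → □◇¬p1), w0
2. ◇¬p1, w0   [¬→-rule on 1]
3. ¬□◇¬p1, w0   [¬→-rule on 1]
4. ¬p1, w1   [◇-rule on 2: fresh world w1, w0Rw1]
5. ¬◇¬p1, w2   [¬□-rule on 3: fresh world w2, w0Rw2]
6. p1, w2   [¬◇-rule on 5 via w2Rw2]
Accessibility: w0Rw0, w0Rw1, w0Rw2, w1Rw1, w2Rw2
The negation has an open branch (countermodel exists).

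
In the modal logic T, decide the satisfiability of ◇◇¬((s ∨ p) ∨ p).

1. ◇◇¬((s ∨ p) ∨ p), 0
2. ◇¬((s ∨ p) ∨ p), 1   [◇-rule on 1: fresh world 1, 0R1]
3. ¬((s ∨ p) ∨ p), 2   [◇-rule on 2: fresh world 2, 1R2]
4. ¬(s ∨ p), 2   [¬∨-rule on 3]
5. ¬p, 2   [¬∨-rule on 3]
6. ¬s, 2   [¬∨-rule on 4]
Accessibility: 0R0, 0R1, 1R1, 1R2, 2R2

Satisfiable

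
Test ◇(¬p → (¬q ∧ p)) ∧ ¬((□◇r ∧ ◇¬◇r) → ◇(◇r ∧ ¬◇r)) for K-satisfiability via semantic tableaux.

No, unsatisfiable

1. ◇(¬p → (¬q ∧ p)) ∧ ¬((□◇r ∧ ◇¬◇r) → ◇(◇r ∧ ¬◇r)), w0
2. ◇(¬p → (¬q ∧ p)), w0   [∧-rule on 1]
3. ¬((□◇r ∧ ◇¬◇r) → ◇(◇r ∧ ¬◇r)), w0   [∧-rule on 1]
4. □◇r ∧ ◇¬◇r, w0   [¬→-rule on 3]
5. ¬◇(◇r ∧ ¬◇r), w0   [¬→-rule on 3]
6. □◇r, w0   [∧-rule on 4]
7. ◇¬◇r, w0   [∧-rule on 4]
8. ¬p → (¬q ∧ p), w1   [◇-rule on 2: fresh world w1, w0Rw1]
9. ¬(◇r ∧ ¬◇r), w1   [¬◇-rule on 5 via w0Rw1]
10. ◇r, w1   [□-rule on 6 via w0Rw1]
11. ¬q ∧ p, w1   [→-rule on 8 (branches; this branch)]
12. ¬q, w1   [∧-rule on 11]
13. p, w1   [∧-rule on 11]
14. ¬◇r, w2   [◇-rule on 7: fresh world w2, w0Rw2]
15. ¬(◇r ∧ ¬◇r), w2   [¬◇-rule on 5 via w0Rw2]
16. ◇r, w2   [□-rule on 6 via w0Rw2]
17. r, w3   [◇-rule on 10: fresh world w3, w1Rw3]
18. r, w4   [◇-rule on 16: fresh world w4, w2Rw4]
19. ¬r, w4   [¬◇-rule on 14 via w2Rw4]
Accessibility: w0Rw1, w0Rw2, w1Rw3, w2Rw4
Branch closes: r and ¬r both at w4.
All branches of the tableau close; one closing branch shown above.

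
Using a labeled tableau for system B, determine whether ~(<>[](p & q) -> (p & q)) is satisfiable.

1. ~(<>[](p & q) -> (p & q)), w0
2. <>[](p & q), w0
3. ~(p & q), w0
4. ~q, w0
5. [](p & q), w1
6. p & q, w0
7. p, w0
8. q, w0
Accessibility: w0Rw0, w0Rw1, w1Rw0, w1Rw1
Branch closes: q and ~q both at w0.
Every branch closes; the branch above is one of them.

No, unsatisfiable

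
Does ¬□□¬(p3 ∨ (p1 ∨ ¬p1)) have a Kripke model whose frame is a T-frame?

1. ¬□□¬(p3 ∨ (p1 ∨ ¬p1)), u
2. ¬□¬(p3 ∨ (p1 ∨ ¬p1)), v
3. p3 ∨ (p1 ∨ ¬p1), w
4. p1 ∨ ¬p1, w
5. ¬p1, w
Accessibility: uRu, uRv, vRv, vRw, wRw

Satisfiable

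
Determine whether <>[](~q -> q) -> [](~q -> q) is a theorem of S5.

Valid

Tableau for the negation ~(<>[](~q -> q) -> [](~q -> q)):
1. ~(<>[](~q -> q) -> [](~q -> q)), u
2. <>[](~q -> q), u   [~->-rule on 1]
3. ~[](~q -> q), u   [~->-rule on 1]
4. [](~q -> q), v   [<>-rule on 2: fresh world v, uRv]
5. ~q -> q, u   [[]-rule on 4 via vRu]
6. ~q -> q, v   [[]-rule on 4 via vRv]
7. q, u   [->-rule on 5 (branches; this branch)]
8. q, v   [->-rule on 6 (branches; this branch)]
9. ~(~q -> q), w   [~[]-rule on 3: fresh world w, uRw]
10. ~q, w   [~->-rule on 9]
11. ~q -> q, w   [[]-rule on 4 via vRw]
12. q, w   [->-rule on 11 (branches; this branch)]
Accessibility: uRu, uRv, uRw, vRu, vRv, vRw, wRu, wRv, wRw
Branch closes: q and ~q both at w.
Every branch of the negation's tableau closes; the branch above is one of them.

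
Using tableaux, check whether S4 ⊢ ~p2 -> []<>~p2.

Not valid

Tableau for the negation ~(~p2 -> []<>~p2):
1. ~(~p2 -> []<>~p2), w0
2. ~p2, w0
3. ~[]<>~p2, w0
4. ~<>~p2, w1
5. p2, w1
Accessibility: w0Rw0, w0Rw1, w1Rw1
The negation has an open branch (countermodel exists).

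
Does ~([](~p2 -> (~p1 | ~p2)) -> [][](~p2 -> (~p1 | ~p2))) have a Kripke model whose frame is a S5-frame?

1. ~([](~p2 -> (~p1 | ~p2)) -> [][](~p2 -> (~p1 | ~p2))), u
2. [](~p2 -> (~p1 | ~p2)), u   [~->-rule on 1]
3. ~[][](~p2 -> (~p1 | ~p2)), u   [~->-rule on 1]
4. ~p2 -> (~p1 | ~p2), u   [[]-rule on 2 via uRu]
5. ~p1 | ~p2, u   [->-rule on 4 (branches; this branch)]
6. ~p2, u   [|-rule on 5 (branches; this branch)]
7. ~[](~p2 -> (~p1 | ~p2)), v   [~[]-rule on 3: fresh world v, uRv]
8. ~p2 -> (~p1 | ~p2), v   [[]-rule on 2 via uRv]
9. ~p1 | ~p2, v   [->-rule on 8 (branches; this branch)]
10. ~p2, v   [|-rule on 9 (branches; this branch)]
11. ~(~p2 -> (~p1 | ~p2)), w   [~[]-rule on 7: fresh world w, vRw]
12. ~p2, w   [~->-rule on 11]
13. ~(~p1 | ~p2), w   [~->-rule on 11]
14. p1, w   [~|-rule on 13]
15. p2, w   [~|-rule on 13]
Accessibility: uRu, uRv, uRw, vRu, vRv, vRw, wRu, wRv, wRw
Branch closes: p2 and ~p2 both at w.
All branches of the tableau close; one closing branch shown above.

No, unsatisfiable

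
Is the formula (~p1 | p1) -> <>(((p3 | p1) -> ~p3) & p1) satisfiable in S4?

Satisfiable

1. (~p1 | p1) -> <>(((p3 | p1) -> ~p3) & p1), u
2. <>(((p3 | p1) -> ~p3) & p1), u
3. ((p3 | p1) -> ~p3) & p1, v
4. (p3 | p1) -> ~p3, v
5. p1, v
6. ~p3, v
Accessibility: uRu, uRv, vRv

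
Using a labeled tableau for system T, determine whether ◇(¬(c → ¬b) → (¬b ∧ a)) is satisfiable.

1. ◇(¬(c → ¬b) → (¬b ∧ a)), u
2. ¬(c → ¬b) → (¬b ∧ a), v
3. ¬b ∧ a, v
4. ¬b, v
5. a, v
Accessibility: uRu, uRv, vRv

Yes, satisfiable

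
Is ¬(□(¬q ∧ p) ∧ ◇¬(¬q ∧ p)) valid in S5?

Yes, valid

Tableau for the negation □(¬q ∧ p) ∧ ◇¬(¬q ∧ p):
1. □(¬q ∧ p) ∧ ◇¬(¬q ∧ p), u
2. □(¬q ∧ p), u
3. ◇¬(¬q ∧ p), u
4. ¬q ∧ p, u
5. ¬q, u
6. p, u
7. ¬(¬q ∧ p), v
8. ¬q ∧ p, v
9. ¬q, v
10. p, v
11. ¬p, v
Accessibility: uRu, uRv, vRu, vRv
Branch closes: p and ¬p both at v.
All branches of the negation close; one closing branch shown above.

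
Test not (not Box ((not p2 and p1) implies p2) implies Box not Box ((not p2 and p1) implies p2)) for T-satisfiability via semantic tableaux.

Yes, satisfiable

1. not (not Box ((not p2 and p1) implies p2) implies Box not Box ((not p2 and p1) implies p2)), u
2. not Box ((not p2 and p1) implies p2), u   [neg-implies-rule on 1]
3. not Box not Box ((not p2 and p1) implies p2), u   [neg-implies-rule on 1]
4. not ((not p2 and p1) implies p2), v   [neg-Box-rule on 2: fresh world v, uRv]
5. not p2 and p1, v   [neg-implies-rule on 4]
6. not p2, v   [neg-implies-rule on 4]
7. p1, v   [and-rule on 5]
8. Box ((not p2 and p1) implies p2), w   [neg-Box-rule on 3: fresh world w, uRw]
9. (not p2 and p1) implies p2, w   [Box-rule on 8 via wRw]
10. p2, w   [implies-rule on 9 (branches; this branch)]
Accessibility: uRu, uRv, uRw, vRv, wRw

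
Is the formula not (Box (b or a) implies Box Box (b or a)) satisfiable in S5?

Unsatisfiable

1. not (Box (b or a) implies Box Box (b or a)), u
2. Box (b or a), u
3. not Box Box (b or a), u
4. b or a, u
5. a, u
6. not Box (b or a), v
7. b or a, v
8. a, v
9. not (b or a), w
10. not b, w
11. not a, w
12. b or a, w
13. a, w
Accessibility: uRu, uRv, uRw, vRu, vRv, vRw, wRu, wRv, wRw
Branch closes: a and not a both at w.
Every branch closes; the branch above is one of them.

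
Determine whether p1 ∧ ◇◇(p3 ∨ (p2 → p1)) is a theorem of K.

Tableau for the negation ¬(p1 ∧ ◇◇(p3 ∨ (p2 → p1))):
1. ¬(p1 ∧ ◇◇(p3 ∨ (p2 → p1))), u
2. ¬◇◇(p3 ∨ (p2 → p1)), u   [¬∧-rule on 1 (branches; this branch)]
The negation has an open branch (countermodel exists).

Invalid (countermodel exists)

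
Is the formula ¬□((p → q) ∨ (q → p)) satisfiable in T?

1. ¬□((p → q) ∨ (q → p)), 0
2. ¬((p → q) ∨ (q → p)), 1
3. ¬(p → q), 1
4. ¬(q → p), 1
5. p, 1
6. ¬q, 1
7. q, 1
8. ¬p, 1
Accessibility: 0R0, 0R1, 1R1
Branch closes: q and ¬q both at 1.
(One branch shown.) All branches close.

Unsatisfiable (every branch closes)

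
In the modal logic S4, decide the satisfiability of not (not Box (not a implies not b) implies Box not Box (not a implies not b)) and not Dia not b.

1. not (not Box (not a implies not b) implies Box not Box (not a implies not b)) and not Dia not b, 0
2. not (not Box (not a implies not b) implies Box not Box (not a implies not b)), 0
3. not Dia not b, 0
4. not Box (not a implies not b), 0
5. not Box not Box (not a implies not b), 0
6. b, 0
7. not (not a implies not b), 1
8. not a, 1
9. b, 1
10. Box (not a implies not b), 2
11. b, 2
12. not a implies not b, 2
13. a, 2
Accessibility: 0R0, 0R1, 0R2, 1R1, 2R2

Yes, satisfiable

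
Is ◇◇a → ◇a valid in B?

No, not valid

Tableau for the negation ¬(◇◇a → ◇a):
1. ¬(◇◇a → ◇a), w0
2. ◇◇a, w0   [¬→-rule on 1]
3. ¬◇a, w0   [¬→-rule on 1]
4. ¬a, w0   [¬◇-rule on 3 via w0Rw0]
5. ◇a, w1   [◇-rule on 2: fresh world w1, w0Rw1]
6. ¬a, w1   [¬◇-rule on 3 via w0Rw1]
7. a, w2   [◇-rule on 5: fresh world w2, w1Rw2]
Accessibility: w0Rw0, w0Rw1, w1Rw0, w1Rw1, w1Rw2, w2Rw1, w2Rw2
The negation has an open branch (countermodel exists).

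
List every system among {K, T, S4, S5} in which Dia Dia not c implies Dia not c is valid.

S4-tableau for the negation not (Dia Dia not c implies Dia not c):
1. not (Dia Dia not c implies Dia not c), w0
2. Dia Dia not c, w0   [neg-implies-rule on 1]
3. not Dia not c, w0   [neg-implies-rule on 1]
4. c, w0   [neg-Dia-rule on 3 via w0Rw0]
5. Dia not c, w1   [Dia-rule on 2: fresh world w1, w0Rw1]
6. c, w1   [neg-Dia-rule on 3 via w0Rw1]
7. not c, w2   [Dia-rule on 5: fresh world w2, w1Rw2]
8. c, w2   [neg-Dia-rule on 3 via w0Rw2]
Accessibility: w0Rw0, w0Rw1, w0Rw2, w1Rw1, w1Rw2, w2Rw2
Branch closes: c and not c both at w2.
Every branch closes (one shown): valid in S4, hence also in S5 (every theorem of S4 is a theorem of S5).
T-tableau for the negation not (Dia Dia not c implies Dia not c):
1. not (Dia Dia not c implies Dia not c), w0
2. Dia Dia not c, w0   [neg-implies-rule on 1]
3. not Dia not c, w0   [neg-implies-rule on 1]
4. c, w0   [neg-Dia-rule on 3 via w0Rw0]
5. Dia not c, w1   [Dia-rule on 2: fresh world w1, w0Rw1]
6. c, w1   [neg-Dia-rule on 3 via w0Rw1]
7. not c, w2   [Dia-rule on 5: fresh world w2, w1Rw2]
Accessibility: w0Rw0, w0Rw1, w1Rw1, w1Rw2, w2Rw2
Complete open branch: countermodel on a T-frame, so not valid in T, nor in K (the same frame is also a K-frame).

S4, S5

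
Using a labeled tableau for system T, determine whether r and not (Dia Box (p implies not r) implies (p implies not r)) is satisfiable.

1. r and not (Dia Box (p implies not r) implies (p implies not r)), w0
2. r, w0
3. not (Dia Box (p implies not r) implies (p implies not r)), w0
4. Dia Box (p implies not r), w0
5. not (p implies not r), w0
6. p, w0
7. Box (p implies not r), w1
8. p implies not r, w1
9. not r, w1
Accessibility: w0Rw0, w0Rw1, w1Rw1

Satisfiable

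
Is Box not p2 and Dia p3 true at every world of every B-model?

Invalid (countermodel exists)

Tableau for the negation not (Box not p2 and Dia p3):
1. not (Box not p2 and Dia p3), w0
2. not Dia p3, w0
3. not p3, w0
Accessibility: w0Rw0
The negation has an open branch (countermodel exists).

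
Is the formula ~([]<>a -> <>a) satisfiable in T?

Unsatisfiable

1. ~([]<>a -> <>a), 0
2. []<>a, 0   [~->-rule on 1]
3. ~<>a, 0   [~->-rule on 1]
4. <>a, 0   [[]-rule on 2 via 0R0]
5. ~a, 0   [~<>-rule on 3 via 0R0]
6. a, 1   [<>-rule on 4: fresh world 1, 0R1]
7. <>a, 1   [[]-rule on 2 via 0R1]
8. ~a, 1   [~<>-rule on 3 via 0R1]
Accessibility: 0R0, 0R1, 1R1
Branch closes: a and ~a both at 1.
Every branch closes; the branch above is one of them.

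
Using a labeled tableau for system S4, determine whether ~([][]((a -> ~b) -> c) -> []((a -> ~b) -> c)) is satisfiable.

Unsatisfiable

1. ~([][]((a -> ~b) -> c) -> []((a -> ~b) -> c)), 0
2. [][]((a -> ~b) -> c), 0
3. ~[]((a -> ~b) -> c), 0
4. []((a -> ~b) -> c), 0
5. (a -> ~b) -> c, 0
6. ~(a -> ~b), 0
7. a, 0
8. b, 0
9. ~((a -> ~b) -> c), 1
10. a -> ~b, 1
11. ~c, 1
12. []((a -> ~b) -> c), 1
13. (a -> ~b) -> c, 1
14. ~b, 1
15. ~(a -> ~b), 1
16. a, 1
17. b, 1
Accessibility: 0R0, 0R1, 1R1
Branch closes: b and ~b both at 1.
Every branch closes; the branch above is one of them.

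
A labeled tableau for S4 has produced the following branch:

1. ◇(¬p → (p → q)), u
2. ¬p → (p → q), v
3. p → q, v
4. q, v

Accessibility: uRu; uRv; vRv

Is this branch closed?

There is no literal clash: for every atom and world, at most one sign appears.

Not closed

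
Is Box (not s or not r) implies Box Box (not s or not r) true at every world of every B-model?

Not valid

Tableau for the negation not (Box (not s or not r) implies Box Box (not s or not r)):
1. not (Box (not s or not r) implies Box Box (not s or not r)), 0
2. Box (not s or not r), 0   [neg-implies-rule on 1]
3. not Box Box (not s or not r), 0   [neg-implies-rule on 1]
4. not s or not r, 0   [Box-rule on 2 via 0R0]
5. not r, 0   [or-rule on 4 (branches; this branch)]
6. not Box (not s or not r), 1   [neg-Box-rule on 3: fresh world 1, 0R1]
7. not s or not r, 1   [Box-rule on 2 via 0R1]
8. not r, 1   [or-rule on 7 (branches; this branch)]
9. not (not s or not r), 2   [neg-Box-rule on 6: fresh world 2, 1R2]
10. s, 2   [neg-or-rule on 9]
11. r, 2   [neg-or-rule on 9]
Accessibility: 0R0, 0R1, 1R0, 1R1, 1R2, 2R1, 2R2
The negation has an open branch (countermodel exists).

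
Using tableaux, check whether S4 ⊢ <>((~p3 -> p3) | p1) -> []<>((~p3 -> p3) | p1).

Tableau for the negation ~(<>((~p3 -> p3) | p1) -> []<>((~p3 -> p3) | p1)):
1. ~(<>((~p3 -> p3) | p1) -> []<>((~p3 -> p3) | p1)), 0
2. <>((~p3 -> p3) | p1), 0
3. ~[]<>((~p3 -> p3) | p1), 0
4. (~p3 -> p3) | p1, 1
5. p1, 1
6. ~<>((~p3 -> p3) | p1), 2
7. ~((~p3 -> p3) | p1), 2
8. ~(~p3 -> p3), 2
9. ~p1, 2
10. ~p3, 2
Accessibility: 0R0, 0R1, 0R2, 1R1, 2R2
The negation has an open branch (countermodel exists).

Invalid (countermodel exists)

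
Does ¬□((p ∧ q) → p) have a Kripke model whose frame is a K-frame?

1. ¬□((p ∧ q) → p), 0
2. ¬((p ∧ q) → p), 1
3. p ∧ q, 1
4. ¬p, 1
5. p, 1
6. q, 1
Accessibility: 0R1
Branch closes: p and ¬p both at 1.
Every branch closes; the branch above is one of them.

Unsatisfiable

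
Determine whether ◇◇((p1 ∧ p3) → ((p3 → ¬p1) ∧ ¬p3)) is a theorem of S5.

Tableau for the negation ¬◇◇((p1 ∧ p3) → ((p3 → ¬p1) ∧ ¬p3)):
1. ¬◇◇((p1 ∧ p3) → ((p3 → ¬p1) ∧ ¬p3)), w0
2. ¬◇((p1 ∧ p3) → ((p3 → ¬p1) ∧ ¬p3)), w0   [¬◇-rule on 1 via w0Rw0]
3. ¬((p1 ∧ p3) → ((p3 → ¬p1) ∧ ¬p3)), w0   [¬◇-rule on 2 via w0Rw0]
4. p1 ∧ p3, w0   [¬→-rule on 3]
5. ¬((p3 → ¬p1) ∧ ¬p3), w0   [¬→-rule on 3]
6. p1, w0   [∧-rule on 4]
7. p3, w0   [∧-rule on 4]
Accessibility: w0Rw0
The negation has an open branch (countermodel exists).

Not valid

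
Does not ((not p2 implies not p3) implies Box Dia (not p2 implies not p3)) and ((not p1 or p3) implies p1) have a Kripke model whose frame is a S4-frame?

Satisfiable (open branch found)

1. not ((not p2 implies not p3) implies Box Dia (not p2 implies not p3)) and ((not p1 or p3) implies p1), 0
2. not ((not p2 implies not p3) implies Box Dia (not p2 implies not p3)), 0
3. (not p1 or p3) implies p1, 0
4. not p2 implies not p3, 0
5. not Box Dia (not p2 implies not p3), 0
6. p1, 0
7. not p3, 0
8. not Dia (not p2 implies not p3), 1
9. not (not p2 implies not p3), 1
10. not p2, 1
11. p3, 1
Accessibility: 0R0, 0R1, 1R1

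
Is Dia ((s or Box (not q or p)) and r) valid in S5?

Tableau for the negation not Dia ((s or Box (not q or p)) and r):
1. not Dia ((s or Box (not q or p)) and r), u
2. not ((s or Box (not q or p)) and r), u
3. not r, u
Accessibility: uRu
The negation has an open branch (countermodel exists).

Not valid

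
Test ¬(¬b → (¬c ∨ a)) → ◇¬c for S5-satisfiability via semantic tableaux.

Yes, satisfiable

1. ¬(¬b → (¬c ∨ a)) → ◇¬c, 0
2. ◇¬c, 0
3. ¬c, 1
Accessibility: 0R0, 0R1, 1R0, 1R1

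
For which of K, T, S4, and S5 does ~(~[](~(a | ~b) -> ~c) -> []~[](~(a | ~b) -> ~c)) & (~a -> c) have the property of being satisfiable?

K, T, S4

S5-tableau for the formula:
1. ~(~[](~(a | ~b) -> ~c) -> []~[](~(a | ~b) -> ~c)) & (~a -> c), w0
2. ~(~[](~(a | ~b) -> ~c) -> []~[](~(a | ~b) -> ~c)), w0   [&-rule on 1]
3. ~a -> c, w0   [&-rule on 1]
4. ~[](~(a | ~b) -> ~c), w0   [~->-rule on 2]
5. ~[]~[](~(a | ~b) -> ~c), w0   [~->-rule on 2]
6. c, w0   [->-rule on 3 (branches; this branch)]
7. ~(~(a | ~b) -> ~c), w1   [~[]-rule on 4: fresh world w1, w0Rw1]
8. ~(a | ~b), w1   [~->-rule on 7]
9. c, w1   [~->-rule on 7]
10. ~a, w1   [~|-rule on 8]
11. b, w1   [~|-rule on 8]
12. [](~(a | ~b) -> ~c), w2   [~[]-rule on 5: fresh world w2, w0Rw2]
13. ~(a | ~b) -> ~c, w0   [[]-rule on 12 via w2Rw0]
14. ~(a | ~b) -> ~c, w1   [[]-rule on 12 via w2Rw1]
15. ~(a | ~b) -> ~c, w2   [[]-rule on 12 via w2Rw2]
16. a | ~b, w0   [->-rule on 13 (branches; this branch)]
17. a | ~b, w1   [->-rule on 14 (branches; this branch)]
18. ~c, w2   [->-rule on 15 (branches; this branch)]
19. ~b, w0   [|-rule on 16 (branches; this branch)]
20. ~b, w1   [|-rule on 17 (branches; this branch)]
Accessibility: w0Rw0, w0Rw1, w0Rw2, w1Rw0, w1Rw1, w1Rw2, w2Rw0, w2Rw1, w2Rw2
Branch closes: b and ~b both at w1.
Every branch closes (one shown): unsatisfiable in S5.
S4-tableau for the formula:
1. ~(~[](~(a | ~b) -> ~c) -> []~[](~(a | ~b) -> ~c)) & (~a -> c), w0
2. ~(~[](~(a | ~b) -> ~c) -> []~[](~(a | ~b) -> ~c)), w0   [&-rule on 1]
3. ~a -> c, w0   [&-rule on 1]
4. ~[](~(a | ~b) -> ~c), w0   [~->-rule on 2]
5. ~[]~[](~(a | ~b) -> ~c), w0   [~->-rule on 2]
6. c, w0   [->-rule on 3 (branches; this branch)]
7. ~(~(a | ~b) -> ~c), w1   [~[]-rule on 4: fresh world w1, w0Rw1]
8. ~(a | ~b), w1   [~->-rule on 7]
9. c, w1   [~->-rule on 7]
10. ~a, w1   [~|-rule on 8]
11. b, w1   [~|-rule on 8]
12. [](~(a | ~b) -> ~c), w2   [~[]-rule on 5: fresh world w2, w0Rw2]
13. ~(a | ~b) -> ~c, w2   [[]-rule on 12 via w2Rw2]
14. ~c, w2   [->-rule on 13 (branches; this branch)]
Accessibility: w0Rw0, w0Rw1, w0Rw2, w1Rw1, w2Rw2
Complete open branch: satisfiable in S4, hence also in K, T (this S4-model is also a K-model and a T-model).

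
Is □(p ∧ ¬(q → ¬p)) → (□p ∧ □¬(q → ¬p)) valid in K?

Valid in K

Tableau for the negation ¬(□(p ∧ ¬(q → ¬p)) → (□p ∧ □¬(q → ¬p))):
1. ¬(□(p ∧ ¬(q → ¬p)) → (□p ∧ □¬(q → ¬p))), 0
2. □(p ∧ ¬(q → ¬p)), 0   [¬→-rule on 1]
3. ¬(□p ∧ □¬(q → ¬p)), 0   [¬→-rule on 1]
4. ¬□¬(q → ¬p), 0   [¬∧-rule on 3 (branches; this branch)]
5. q → ¬p, 1   [¬□-rule on 4: fresh world 1, 0R1]
6. p ∧ ¬(q → ¬p), 1   [□-rule on 2 via 0R1]
7. p, 1   [∧-rule on 6]
8. ¬(q → ¬p), 1   [∧-rule on 6]
9. q, 1   [¬→-rule on 8]
10. ¬p, 1   [→-rule on 5 (branches; this branch)]
Accessibility: 0R1
Branch closes: p and ¬p both at 1.
Every branch of the negation's tableau closes; the branch above is one of them.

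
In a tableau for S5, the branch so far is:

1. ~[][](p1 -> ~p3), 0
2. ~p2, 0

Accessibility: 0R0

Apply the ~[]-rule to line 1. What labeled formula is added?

a fresh world 1 with 0R1, and ~[](p1 -> ~p3) at 1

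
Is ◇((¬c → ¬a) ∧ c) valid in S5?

Tableau for the negation ¬◇((¬c → ¬a) ∧ c):
1. ¬◇((¬c → ¬a) ∧ c), 0
2. ¬((¬c → ¬a) ∧ c), 0
3. ¬c, 0
Accessibility: 0R0
The negation has an open branch (countermodel exists).

No, not valid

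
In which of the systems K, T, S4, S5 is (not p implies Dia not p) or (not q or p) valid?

T, S4, S5

T-tableau for the negation not ((not p implies Dia not p) or (not q or p)):
1. not ((not p implies Dia not p) or (not q or p)), 0
2. not (not p implies Dia not p), 0   [neg-or-rule on 1]
3. not (not q or p), 0   [neg-or-rule on 1]
4. not p, 0   [neg-implies-rule on 2]
5. not Dia not p, 0   [neg-implies-rule on 2]
6. q, 0   [neg-or-rule on 3]
7. p, 0   [neg-Dia-rule on 5 via 0R0]
Accessibility: 0R0
Branch closes: p and not p both at 0.
Every branch closes (one shown): valid in T, hence also in S4, S5 (every theorem of T is a theorem of S4 and S5).
K-tableau for the negation not ((not p implies Dia not p) or (not q or p)):
1. not ((not p implies Dia not p) or (not q or p)), 0
2. not (not p implies Dia not p), 0   [neg-or-rule on 1]
3. not (not q or p), 0   [neg-or-rule on 1]
4. not p, 0   [neg-implies-rule on 2]
5. not Dia not p, 0   [neg-implies-rule on 2]
6. q, 0   [neg-or-rule on 3]
Complete open branch: countermodel on a K-frame, so not valid in K.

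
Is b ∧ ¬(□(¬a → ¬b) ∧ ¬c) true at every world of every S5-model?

Not valid

Tableau for the negation ¬(b ∧ ¬(□(¬a → ¬b) ∧ ¬c)):
1. ¬(b ∧ ¬(□(¬a → ¬b) ∧ ¬c)), u
2. □(¬a → ¬b) ∧ ¬c, u
3. □(¬a → ¬b), u
4. ¬c, u
5. ¬a → ¬b, u
6. ¬b, u
Accessibility: uRu
The negation has an open branch (countermodel exists).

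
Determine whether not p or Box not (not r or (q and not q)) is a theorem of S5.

Tableau for the negation not (not p or Box not (not r or (q and not q))):
1. not (not p or Box not (not r or (q and not q))), u
2. p, u
3. not Box not (not r or (q and not q)), u
4. not r or (q and not q), v
5. not r, v
Accessibility: uRu, uRv, vRu, vRv
The negation has an open branch (countermodel exists).

Not valid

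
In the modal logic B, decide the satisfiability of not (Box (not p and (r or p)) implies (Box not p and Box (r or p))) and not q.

No, unsatisfiable

1. not (Box (not p and (r or p)) implies (Box not p and Box (r or p))) and not q, 0
2. not (Box (not p and (r or p)) implies (Box not p and Box (r or p))), 0
3. not q, 0
4. Box (not p and (r or p)), 0
5. not (Box not p and Box (r or p)), 0
6. not p and (r or p), 0
7. not p, 0
8. r or p, 0
9. not Box (r or p), 0
10. r, 0
11. not (r or p), 1
12. not r, 1
13. not p, 1
14. not p and (r or p), 1
15. r or p, 1
16. p, 1
Accessibility: 0R0, 0R1, 1R0, 1R1
Branch closes: p and not p both at 1.
Every branch closes; the branch above is one of them.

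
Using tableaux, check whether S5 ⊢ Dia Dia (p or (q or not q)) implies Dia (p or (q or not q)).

Valid in S5

Tableau for the negation not (Dia Dia (p or (q or not q)) implies Dia (p or (q or not q))):
1. not (Dia Dia (p or (q or not q)) implies Dia (p or (q or not q))), 0
2. Dia Dia (p or (q or not q)), 0
3. not Dia (p or (q or not q)), 0
4. not (p or (q or not q)), 0
5. not p, 0
6. not (q or not q), 0
7. not q, 0
8. q, 0
Accessibility: 0R0
Branch closes: q and not q both at 0.
All branches of the negation close; one closing branch shown above.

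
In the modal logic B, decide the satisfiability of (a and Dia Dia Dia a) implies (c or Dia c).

1. (a and Dia Dia Dia a) implies (c or Dia c), u
2. c or Dia c, u
3. Dia c, u
4. c, v
Accessibility: uRu, uRv, vRu, vRv

Satisfiable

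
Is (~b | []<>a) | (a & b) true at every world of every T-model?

Tableau for the negation ~((~b | []<>a) | (a & b)):
1. ~((~b | []<>a) | (a & b)), w0
2. ~(~b | []<>a), w0
3. ~(a & b), w0
4. b, w0
5. ~[]<>a, w0
6. ~a, w0
7. ~<>a, w1
8. ~a, w1
Accessibility: w0Rw0, w0Rw1, w1Rw1
The negation has an open branch (countermodel exists).

Not valid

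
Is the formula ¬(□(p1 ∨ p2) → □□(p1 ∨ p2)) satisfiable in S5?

1. ¬(□(p1 ∨ p2) → □□(p1 ∨ p2)), u
2. □(p1 ∨ p2), u   [¬→-rule on 1]
3. ¬□□(p1 ∨ p2), u   [¬→-rule on 1]
4. p1 ∨ p2, u   [□-rule on 2 via uRu]
5. p2, u   [∨-rule on 4 (branches; this branch)]
6. ¬□(p1 ∨ p2), v   [¬□-rule on 3: fresh world v, uRv]
7. p1 ∨ p2, v   [□-rule on 2 via uRv]
8. p2, v   [∨-rule on 7 (branches; this branch)]
9. ¬(p1 ∨ p2), w   [¬□-rule on 6: fresh world w, vRw]
10. ¬p1, w   [¬∨-rule on 9]
11. ¬p2, w   [¬∨-rule on 9]
12. p1 ∨ p2, w   [□-rule on 2 via uRw]
13. p2, w   [∨-rule on 12 (branches; this branch)]
Accessibility: uRu, uRv, uRw, vRu, vRv, vRw, wRu, wRv, wRw
Branch closes: p2 and ¬p2 both at w.
All branches of the tableau close; one closing branch shown above.

No, unsatisfiable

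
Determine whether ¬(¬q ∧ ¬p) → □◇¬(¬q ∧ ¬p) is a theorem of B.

Tableau for the negation ¬(¬(¬q ∧ ¬p) → □◇¬(¬q ∧ ¬p)):
1. ¬(¬(¬q ∧ ¬p) → □◇¬(¬q ∧ ¬p)), 0
2. ¬(¬q ∧ ¬p), 0   [¬→-rule on 1]
3. ¬□◇¬(¬q ∧ ¬p), 0   [¬→-rule on 1]
4. p, 0   [¬∧-rule on 2 (branches; this branch)]
5. ¬◇¬(¬q ∧ ¬p), 1   [¬□-rule on 3: fresh world 1, 0R1]
6. ¬q ∧ ¬p, 0   [¬◇-rule on 5 via 1R0]
7. ¬q, 0   [∧-rule on 6]
8. ¬p, 0   [∧-rule on 6]
Accessibility: 0R0, 0R1, 1R0, 1R1
Branch closes: p and ¬p both at 0.
All branches of the negation close; one closing branch shown above.

Yes, valid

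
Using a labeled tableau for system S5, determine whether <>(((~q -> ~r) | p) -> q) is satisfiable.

1. <>(((~q -> ~r) | p) -> q), w0
2. ((~q -> ~r) | p) -> q, w1   [<>-rule on 1: fresh world w1, w0Rw1]
3. q, w1   [->-rule on 2 (branches; this branch)]
Accessibility: w0Rw0, w0Rw1, w1Rw0, w1Rw1

Satisfiable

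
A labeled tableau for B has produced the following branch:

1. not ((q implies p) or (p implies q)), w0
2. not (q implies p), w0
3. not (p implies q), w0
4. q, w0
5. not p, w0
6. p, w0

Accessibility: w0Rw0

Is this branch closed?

Both p and not p appear at w0.

Yes, closed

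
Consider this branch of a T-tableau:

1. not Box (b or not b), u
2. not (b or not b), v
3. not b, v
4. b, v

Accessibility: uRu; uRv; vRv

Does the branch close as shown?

Both b and not b appear at v.

Yes, closed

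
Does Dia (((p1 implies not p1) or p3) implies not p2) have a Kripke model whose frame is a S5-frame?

Satisfiable (open branch found)

1. Dia (((p1 implies not p1) or p3) implies not p2), u
2. ((p1 implies not p1) or p3) implies not p2, v
3. not p2, v
Accessibility: uRu, uRv, vRu, vRv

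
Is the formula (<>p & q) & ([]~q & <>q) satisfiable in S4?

1. (<>p & q) & ([]~q & <>q), w0
2. <>p & q, w0
3. []~q & <>q, w0
4. <>p, w0
5. q, w0
6. []~q, w0
7. <>q, w0
8. ~q, w0
Accessibility: w0Rw0
Branch closes: q and ~q both at w0.
All branches of the tableau close; one closing branch shown above.

No, unsatisfiable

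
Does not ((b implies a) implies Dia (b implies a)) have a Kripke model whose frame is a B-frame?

Unsatisfiable

1. not ((b implies a) implies Dia (b implies a)), 0
2. b implies a, 0
3. not Dia (b implies a), 0
4. not (b implies a), 0
5. b, 0
6. not a, 0
7. a, 0
Accessibility: 0R0
Branch closes: a and not a both at 0.
All branches of the tableau close; one closing branch shown above.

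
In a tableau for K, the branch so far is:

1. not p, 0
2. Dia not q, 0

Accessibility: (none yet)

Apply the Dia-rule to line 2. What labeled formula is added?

a fresh world 1 with 0R1, and not q at 1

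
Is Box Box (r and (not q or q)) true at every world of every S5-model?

Tableau for the negation not Box Box (r and (not q or q)):
1. not Box Box (r and (not q or q)), w0
2. not Box (r and (not q or q)), w1   [neg-Box-rule on 1: fresh world w1, w0Rw1]
3. not (r and (not q or q)), w2   [neg-Box-rule on 2: fresh world w2, w1Rw2]
4. not r, w2   [neg-and-rule on 3 (branches; this branch)]
Accessibility: w0Rw0, w0Rw1, w0Rw2, w1Rw0, w1Rw1, w1Rw2, w2Rw0, w2Rw1, w2Rw2
The negation has an open branch (countermodel exists).

No, not valid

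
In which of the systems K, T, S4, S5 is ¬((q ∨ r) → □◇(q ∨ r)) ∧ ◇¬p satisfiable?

S5-tableau for the formula:
1. ¬((q ∨ r) → □◇(q ∨ r)) ∧ ◇¬p, u
2. ¬((q ∨ r) → □◇(q ∨ r)), u   [∧-rule on 1]
3. ◇¬p, u   [∧-rule on 1]
4. q ∨ r, u   [¬→-rule on 2]
5. ¬□◇(q ∨ r), u   [¬→-rule on 2]
6. r, u   [∨-rule on 4 (branches; this branch)]
7. ¬p, v   [◇-rule on 3: fresh world v, uRv]
8. ¬◇(q ∨ r), w   [¬□-rule on 5: fresh world w, uRw]
9. ¬(q ∨ r), u   [¬◇-rule on 8 via wRu]
10. ¬q, u   [¬∨-rule on 9]
11. ¬r, u   [¬∨-rule on 9]
Accessibility: uRu, uRv, uRw, vRu, vRv, vRw, wRu, wRv, wRw
Branch closes: r and ¬r both at u.
Every branch closes (one shown): unsatisfiable in S5.
S4-tableau for the formula:
1. ¬((q ∨ r) → □◇(q ∨ r)) ∧ ◇¬p, u
2. ¬((q ∨ r) → □◇(q ∨ r)), u   [∧-rule on 1]
3. ◇¬p, u   [∧-rule on 1]
4. q ∨ r, u   [¬→-rule on 2]
5. ¬□◇(q ∨ r), u   [¬→-rule on 2]
6. r, u   [∨-rule on 4 (branches; this branch)]
7. ¬p, v   [◇-rule on 3: fresh world v, uRv]
8. ¬◇(q ∨ r), w   [¬□-rule on 5: fresh world w, uRw]
9. ¬(q ∨ r), w   [¬◇-rule on 8 via wRw]
10. ¬q, w   [¬∨-rule on 9]
11. ¬r, w   [¬∨-rule on 9]
Accessibility: uRu, uRv, uRw, vRv, wRw
Complete open branch: satisfiable in S4, hence also in K, T (this S4-model is also a K-model and a T-model).

K, T, S4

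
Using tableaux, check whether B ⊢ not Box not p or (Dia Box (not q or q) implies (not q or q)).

Tableau for the negation not (not Box not p or (Dia Box (not q or q) implies (not q or q))):
1. not (not Box not p or (Dia Box (not q or q) implies (not q or q))), 0
2. Box not p, 0   [neg-or-rule on 1]
3. not (Dia Box (not q or q) implies (not q or q)), 0   [neg-or-rule on 1]
4. Dia Box (not q or q), 0   [neg-implies-rule on 3]
5. not (not q or q), 0   [neg-implies-rule on 3]
6. q, 0   [neg-or-rule on 5]
7. not q, 0   [neg-or-rule on 5]
Accessibility: 0R0
Branch closes: q and not q both at 0.
All branches of the negation close; one closing branch shown above.

Valid in B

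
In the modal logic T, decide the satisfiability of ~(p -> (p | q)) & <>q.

Unsatisfiable

1. ~(p -> (p | q)) & <>q, u
2. ~(p -> (p | q)), u
3. <>q, u
4. p, u
5. ~(p | q), u
6. ~p, u
7. ~q, u
Accessibility: uRu
Branch closes: p and ~p both at u.
Every branch closes; the branch above is one of them.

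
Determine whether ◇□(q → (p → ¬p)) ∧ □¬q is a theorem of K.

Tableau for the negation ¬(◇□(q → (p → ¬p)) ∧ □¬q):
1. ¬(◇□(q → (p → ¬p)) ∧ □¬q), w0
2. ¬□¬q, w0
3. q, w1
Accessibility: w0Rw1
The negation has an open branch (countermodel exists).

Invalid (countermodel exists)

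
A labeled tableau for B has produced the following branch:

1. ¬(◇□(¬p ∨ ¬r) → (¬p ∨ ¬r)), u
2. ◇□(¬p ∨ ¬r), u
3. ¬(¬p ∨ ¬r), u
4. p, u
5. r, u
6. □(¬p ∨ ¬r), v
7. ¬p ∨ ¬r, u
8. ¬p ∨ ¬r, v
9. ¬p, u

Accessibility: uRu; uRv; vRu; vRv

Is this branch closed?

Both p and ¬p appear at u.

Yes, closed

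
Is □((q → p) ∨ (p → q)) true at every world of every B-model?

Valid in B

Tableau for the negation ¬□((q → p) ∨ (p → q)):
1. ¬□((q → p) ∨ (p → q)), u
2. ¬((q → p) ∨ (p → q)), v   [¬□-rule on 1: fresh world v, uRv]
3. ¬(q → p), v   [¬∨-rule on 2]
4. ¬(p → q), v   [¬∨-rule on 2]
5. q, v   [¬→-rule on 3]
6. ¬p, v   [¬→-rule on 3]
7. p, v   [¬→-rule on 4]
8. ¬q, v   [¬→-rule on 4]
Accessibility: uRu, uRv, vRu, vRv
Branch closes: p and ¬p both at v.
Every branch of the negation's tableau closes; the branch above is one of them.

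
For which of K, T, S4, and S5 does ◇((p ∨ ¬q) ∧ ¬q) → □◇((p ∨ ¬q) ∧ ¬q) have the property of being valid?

S5

S5-tableau for the negation ¬(◇((p ∨ ¬q) ∧ ¬q) → □◇((p ∨ ¬q) ∧ ¬q)):
1. ¬(◇((p ∨ ¬q) ∧ ¬q) → □◇((p ∨ ¬q) ∧ ¬q)), w0
2. ◇((p ∨ ¬q) ∧ ¬q), w0   [¬→-rule on 1]
3. ¬□◇((p ∨ ¬q) ∧ ¬q), w0   [¬→-rule on 1]
4. (p ∨ ¬q) ∧ ¬q, w1   [◇-rule on 2: fresh world w1, w0Rw1]
5. p ∨ ¬q, w1   [∧-rule on 4]
6. ¬q, w1   [∧-rule on 4]
7. ¬◇((p ∨ ¬q) ∧ ¬q), w2   [¬□-rule on 3: fresh world w2, w0Rw2]
8. ¬((p ∨ ¬q) ∧ ¬q), w0   [¬◇-rule on 7 via w2Rw0]
9. ¬((p ∨ ¬q) ∧ ¬q), w1   [¬◇-rule on 7 via w2Rw1]
10. ¬((p ∨ ¬q) ∧ ¬q), w2   [¬◇-rule on 7 via w2Rw2]
11. ¬(p ∨ ¬q), w0   [¬∧-rule on 8 (branches; this branch)]
12. ¬p, w0   [¬∨-rule on 11]
13. q, w0   [¬∨-rule on 11]
14. ¬(p ∨ ¬q), w1   [¬∧-rule on 9 (branches; this branch)]
15. ¬p, w1   [¬∨-rule on 14]
16. q, w1   [¬∨-rule on 14]
Accessibility: w0Rw0, w0Rw1, w0Rw2, w1Rw0, w1Rw1, w1Rw2, w2Rw0, w2Rw1, w2Rw2
Branch closes: q and ¬q both at w1.
Every branch closes (one shown): valid in S5.
S4-tableau for the negation ¬(◇((p ∨ ¬q) ∧ ¬q) → □◇((p ∨ ¬q) ∧ ¬q)):
1. ¬(◇((p ∨ ¬q) ∧ ¬q) → □◇((p ∨ ¬q) ∧ ¬q)), w0
2. ◇((p ∨ ¬q) ∧ ¬q), w0   [¬→-rule on 1]
3. ¬□◇((p ∨ ¬q) ∧ ¬q), w0   [¬→-rule on 1]
4. (p ∨ ¬q) ∧ ¬q, w1   [◇-rule on 2: fresh world w1, w0Rw1]
5. p ∨ ¬q, w1   [∧-rule on 4]
6. ¬q, w1   [∧-rule on 4]
7. ¬◇((p ∨ ¬q) ∧ ¬q), w2   [¬□-rule on 3: fresh world w2, w0Rw2]
8. ¬((p ∨ ¬q) ∧ ¬q), w2   [¬◇-rule on 7 via w2Rw2]
9. q, w2   [¬∧-rule on 8 (branches; this branch)]
Accessibility: w0Rw0, w0Rw1, w0Rw2, w1Rw1, w2Rw2
Complete open branch: countermodel on an S4-frame, so not valid in S4, nor in K, T (the same frame is also a K-frame and a T-frame).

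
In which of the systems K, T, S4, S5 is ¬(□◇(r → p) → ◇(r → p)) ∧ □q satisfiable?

K-tableau for the formula:
1. ¬(□◇(r → p) → ◇(r → p)) ∧ □q, w0
2. ¬(□◇(r → p) → ◇(r → p)), w0   [∧-rule on 1]
3. □q, w0   [∧-rule on 1]
4. □◇(r → p), w0   [¬→-rule on 2]
5. ¬◇(r → p), w0   [¬→-rule on 2]
Complete open branch: satisfiable in K.
T-tableau for the formula:
1. ¬(□◇(r → p) → ◇(r → p)) ∧ □q, w0
2. ¬(□◇(r → p) → ◇(r → p)), w0   [∧-rule on 1]
3. □q, w0   [∧-rule on 1]
4. □◇(r → p), w0   [¬→-rule on 2]
5. ¬◇(r → p), w0   [¬→-rule on 2]
6. q, w0   [□-rule on 3 via w0Rw0]
7. ◇(r → p), w0   [□-rule on 4 via w0Rw0]
8. ¬(r → p), w0   [¬◇-rule on 5 via w0Rw0]
9. r, w0   [¬→-rule on 8]
10. ¬p, w0   [¬→-rule on 8]
11. r → p, w1   [◇-rule on 7: fresh world w1, w0Rw1]
12. q, w1   [□-rule on 3 via w0Rw1]
13. ◇(r → p), w1   [□-rule on 4 via w0Rw1]
14. ¬(r → p), w1   [¬◇-rule on 5 via w0Rw1]
15. r, w1   [¬→-rule on 14]
16. ¬p, w1   [¬→-rule on 14]
17. p, w1   [→-rule on 11 (branches; this branch)]
Accessibility: w0Rw0, w0Rw1, w1Rw1
Branch closes: p and ¬p both at w1.
Every branch closes (one shown): unsatisfiable in T, hence also in S4, S5 (every S4/S5-frame is a T-frame).

K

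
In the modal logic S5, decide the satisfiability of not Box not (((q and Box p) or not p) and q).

1. not Box not (((q and Box p) or not p) and q), w0
2. ((q and Box p) or not p) and q, w1
3. (q and Box p) or not p, w1
4. q, w1
5. not p, w1
Accessibility: w0Rw0, w0Rw1, w1Rw0, w1Rw1

Satisfiable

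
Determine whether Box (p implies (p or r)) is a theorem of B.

Valid

Tableau for the negation not Box (p implies (p or r)):
1. not Box (p implies (p or r)), w0
2. not (p implies (p or r)), w1
3. p, w1
4. not (p or r), w1
5. not p, w1
6. not r, w1
Accessibility: w0Rw0, w0Rw1, w1Rw0, w1Rw1
Branch closes: p and not p both at w1.
All branches of the negation close; one closing branch shown above.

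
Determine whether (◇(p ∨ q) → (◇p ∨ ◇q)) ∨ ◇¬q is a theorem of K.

Yes, valid

Tableau for the negation ¬((◇(p ∨ q) → (◇p ∨ ◇q)) ∨ ◇¬q):
1. ¬((◇(p ∨ q) → (◇p ∨ ◇q)) ∨ ◇¬q), w0
2. ¬(◇(p ∨ q) → (◇p ∨ ◇q)), w0
3. ¬◇¬q, w0
4. ◇(p ∨ q), w0
5. ¬(◇p ∨ ◇q), w0
6. ¬◇p, w0
7. ¬◇q, w0
8. p ∨ q, w1
9. q, w1
10. ¬p, w1
11. ¬q, w1
Accessibility: w0Rw1
Branch closes: q and ¬q both at w1.
All branches of the negation close; one closing branch shown above.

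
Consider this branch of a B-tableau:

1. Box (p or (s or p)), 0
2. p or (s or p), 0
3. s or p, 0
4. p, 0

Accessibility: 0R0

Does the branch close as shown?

Not closed

No atom appears with both signs at the same world.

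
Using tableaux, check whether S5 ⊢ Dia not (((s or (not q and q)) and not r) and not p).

Tableau for the negation not Dia not (((s or (not q and q)) and not r) and not p):
1. not Dia not (((s or (not q and q)) and not r) and not p), u
2. ((s or (not q and q)) and not r) and not p, u
3. (s or (not q and q)) and not r, u
4. not p, u
5. s or (not q and q), u
6. not r, u
7. s, u
Accessibility: uRu
The negation has an open branch (countermodel exists).

No, not valid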